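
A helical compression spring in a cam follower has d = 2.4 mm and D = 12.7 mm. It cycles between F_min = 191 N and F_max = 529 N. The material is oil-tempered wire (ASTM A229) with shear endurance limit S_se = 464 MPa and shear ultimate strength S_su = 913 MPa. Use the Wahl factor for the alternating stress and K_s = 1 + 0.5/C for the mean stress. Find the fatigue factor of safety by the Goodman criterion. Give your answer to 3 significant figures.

0.474

C = D/d = 12.7/2.4 = 5.2917; K_W = (4C−1)/(4C−4)+0.615/C = 1.2910; K_s = 1+0.5/C = 1.0945
F_a = (F_max−F_min)/2 = 169 N; F_m = (F_max+F_min)/2 = 360 N
τ_a = K_W·8F_aD/(πd³) = 1.2910 × 395.36 = 510.41 MPa
τ_m = K_s·8F_mD/(πd³) = 1.0945 × 842.19 = 921.77 MPa
Goodman: 1/n_f = τ_a/S_se + τ_m/S_su = 510.41/464 + 921.77/913 = 1.10001 + 1.00961 = 2.1096
n_f = 1/2.1096 = 0.474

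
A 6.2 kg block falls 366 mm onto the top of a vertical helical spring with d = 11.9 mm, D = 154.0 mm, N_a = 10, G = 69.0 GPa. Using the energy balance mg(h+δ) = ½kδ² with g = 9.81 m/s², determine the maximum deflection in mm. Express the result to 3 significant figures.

k = Gd⁴/(8D³N_a) = (69.0×10³)(11.9⁴)/(8·154.0³·10) = 4.7357 N/mm
W = mg = 6.2 × 9.81 = 60.822 N
½kδ² − Wδ − Wh = 0 → δ = (W + √(W² + 2kWh))/k
δ = (60.822 + √(3699.3 + 210842))/4.7357 = (60.822 + 463.19)/4.7357 = 110.65 mm

111 mm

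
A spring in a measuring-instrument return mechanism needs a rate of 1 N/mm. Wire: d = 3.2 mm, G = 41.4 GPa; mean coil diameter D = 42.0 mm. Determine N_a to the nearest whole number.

7

N_a = Gd⁴/(8D³k) = (41.4×10³ × 3.2⁴)/(8 × 42.0³ × 1)
    = 4.3411e+06 / 592704 = 7.324 → 7 coils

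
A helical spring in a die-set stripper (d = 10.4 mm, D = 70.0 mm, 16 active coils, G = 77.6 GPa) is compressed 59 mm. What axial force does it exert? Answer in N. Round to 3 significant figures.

1220 N

k = Gd⁴/(8D³N_a) = (77.6×10³)(10.4⁴)/(8·70.0³·16) = 20.677 N/mm
F = k·δ = 20.677 × 59 = 1220 N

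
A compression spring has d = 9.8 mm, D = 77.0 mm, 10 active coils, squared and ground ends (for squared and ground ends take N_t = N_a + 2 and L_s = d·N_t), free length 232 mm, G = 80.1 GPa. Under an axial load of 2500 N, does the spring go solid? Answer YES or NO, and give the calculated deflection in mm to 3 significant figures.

YES, δ = 124 mm

k = Gd⁴/(8D³N_a) = (80.1×10³)(9.8⁴)/(8·77.0³·10) = 20.229 N/mm
N_t = 12; L_s = 9.8·12 = 117.6 mm; δ_solid = L₀ − L_s = 232 − 117.6 = 114.4 mm
δ = F/k = 2500/20.229 = 123.58 mm
δ ≥ δ_solid → spring goes solid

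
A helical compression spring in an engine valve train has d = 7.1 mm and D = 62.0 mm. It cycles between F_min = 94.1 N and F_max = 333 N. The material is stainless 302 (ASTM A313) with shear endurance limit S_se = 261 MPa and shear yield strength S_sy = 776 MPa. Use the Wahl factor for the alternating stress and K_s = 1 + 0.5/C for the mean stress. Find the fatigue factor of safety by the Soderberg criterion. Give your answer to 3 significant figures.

2.75

C = D/d = 62.0/7.1 = 8.7324; K_W = (4C−1)/(4C−4)+0.615/C = 1.1674; K_s = 1+0.5/C = 1.0573
F_a = (F_max−F_min)/2 = 119.45 N; F_m = (F_max+F_min)/2 = 213.55 N
τ_a = K_W·8F_aD/(πd³) = 1.1674 × 52.692 = 61.514 MPa
τ_m = K_s·8F_mD/(πd³) = 1.0573 × 94.201 = 99.595 MPa
Soderberg: 1/n_f = τ_a/S_se + τ_m/S_sy = 61.514/261 + 99.595/776 = 0.23568 + 0.12834 = 0.36403
n_f = 1/0.36403 = 2.747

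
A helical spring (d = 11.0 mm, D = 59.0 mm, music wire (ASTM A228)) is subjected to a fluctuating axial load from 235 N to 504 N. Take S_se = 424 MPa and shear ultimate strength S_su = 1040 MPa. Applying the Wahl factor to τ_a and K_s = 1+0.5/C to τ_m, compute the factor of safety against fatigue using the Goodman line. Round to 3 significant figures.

11.1

C = D/d = 59.0/11.0 = 5.3636; K_W = (4C−1)/(4C−4)+0.615/C = 1.2865; K_s = 1+0.5/C = 1.0932
F_a = (F_max−F_min)/2 = 134.5 N; F_m = (F_max+F_min)/2 = 369.5 N
τ_a = K_W·8F_aD/(πd³) = 1.2865 × 15.182 = 19.533 MPa
τ_m = K_s·8F_mD/(πd³) = 1.0932 × 41.709 = 45.597 MPa
Goodman: 1/n_f = τ_a/S_se + τ_m/S_su = 19.533/424 + 45.597/1040 = 0.04607 + 0.04384 = 0.089911
n_f = 1/0.089911 = 11.12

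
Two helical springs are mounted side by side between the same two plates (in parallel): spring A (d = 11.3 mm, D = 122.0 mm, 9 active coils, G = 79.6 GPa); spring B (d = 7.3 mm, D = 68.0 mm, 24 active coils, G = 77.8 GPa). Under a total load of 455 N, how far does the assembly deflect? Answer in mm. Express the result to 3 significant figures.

k_A = Gd⁴/(8D³N_a) = (79.6×10³)(11.3⁴)/(8·122.0³·9) = 9.9269 N/mm
k_B = Gd⁴/(8D³N_a) = (77.8×10³)(7.3⁴)/(8·68.0³·24) = 3.6597 N/mm
Parallel: k_eq = 9.9269 + 3.6597 = 13.587 N/mm
δ = F/k_eq = 455/13.587 = 33.489 mm

33.5 mm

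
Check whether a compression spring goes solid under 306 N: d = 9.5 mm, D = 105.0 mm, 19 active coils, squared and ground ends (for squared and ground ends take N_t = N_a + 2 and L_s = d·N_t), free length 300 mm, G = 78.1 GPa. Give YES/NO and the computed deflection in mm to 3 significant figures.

k = Gd⁴/(8D³N_a) = (78.1×10³)(9.5⁴)/(8·105.0³·19) = 3.6152 N/mm
N_t = 21; L_s = 9.5·21 = 199.5 mm; δ_solid = L₀ − L_s = 300 − 199.5 = 100.5 mm
δ = F/k = 306/3.6152 = 84.642 mm
δ < δ_solid → spring does not go solid

NO, δ = 84.6 mm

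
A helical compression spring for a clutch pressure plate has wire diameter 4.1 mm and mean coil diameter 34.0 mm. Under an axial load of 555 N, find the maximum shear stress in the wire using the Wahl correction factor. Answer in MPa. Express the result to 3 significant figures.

821 MPa

Spring index C = D/d = 34.0/4.1 = 8.2927
K_W = (4C−1)/(4C−4) + 0.615/C = 32.171/29.171 + 0.0742 = 1.1770
τ₀ = 8FD/(πd³) = 8·555·34.0/(π·4.1³) = 150960/216.52 = 697.2 MPa
τ_max = K·τ₀ = 1.1770 × 697.2 = 820.61 MPa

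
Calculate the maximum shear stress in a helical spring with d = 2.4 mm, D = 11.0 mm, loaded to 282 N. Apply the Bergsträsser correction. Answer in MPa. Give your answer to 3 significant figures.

758 MPa

Spring index C = D/d = 11.0/2.4 = 4.5833
K_B = (4C+2)/(4C−3) = 20.333/15.333 = 1.3261
τ₀ = 8FD/(πd³) = 8·282·11.0/(π·2.4³) = 24816/43.429 = 571.41 MPa
τ_max = K·τ₀ = 1.3261 × 571.41 = 757.74 MPa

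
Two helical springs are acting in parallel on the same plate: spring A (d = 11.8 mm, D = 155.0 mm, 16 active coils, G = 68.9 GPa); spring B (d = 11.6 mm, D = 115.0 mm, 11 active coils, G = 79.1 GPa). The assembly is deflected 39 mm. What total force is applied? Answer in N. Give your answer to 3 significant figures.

527 N

k_A = Gd⁴/(8D³N_a) = (68.9×10³)(11.8⁴)/(8·155.0³·16) = 2.8025 N/mm
k_B = Gd⁴/(8D³N_a) = (79.1×10³)(11.6⁴)/(8·115.0³·11) = 10.701 N/mm
Parallel: k_eq = 2.8025 + 10.701 = 13.504 N/mm
F = k_eq·δ = 13.504·39 = 526.64 N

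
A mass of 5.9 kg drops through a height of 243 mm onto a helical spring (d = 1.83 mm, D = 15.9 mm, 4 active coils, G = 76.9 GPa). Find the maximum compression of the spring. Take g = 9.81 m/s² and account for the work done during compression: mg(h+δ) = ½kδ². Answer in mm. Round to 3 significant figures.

k = Gd⁴/(8D³N_a) = (76.9×10³)(1.83⁴)/(8·15.9³·4) = 6.7049 N/mm
W = mg = 5.9 × 9.81 = 57.879 N
½kδ² − Wδ − Wh = 0 → δ = (W + √(W² + 2kWh))/k
δ = (57.879 + √(3350 + 188602))/6.7049 = (57.879 + 438.12)/6.7049 = 73.977 mm

74.0 mm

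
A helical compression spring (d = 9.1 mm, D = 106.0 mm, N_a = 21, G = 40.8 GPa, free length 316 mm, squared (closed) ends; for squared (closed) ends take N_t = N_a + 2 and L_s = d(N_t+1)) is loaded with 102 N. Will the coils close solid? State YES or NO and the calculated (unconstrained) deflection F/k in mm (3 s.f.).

k = Gd⁴/(8D³N_a) = (40.8×10³)(9.1⁴)/(8·106.0³·21) = 1.3983 N/mm
N_t = 23; L_s = 9.1·24 = 218.4 mm; δ_solid = L₀ − L_s = 316 − 218.4 = 97.6 mm
δ = F/k = 102/1.3983 = 72.946 mm
δ < δ_solid → spring does not go solid

NO, δ = 72.9 mm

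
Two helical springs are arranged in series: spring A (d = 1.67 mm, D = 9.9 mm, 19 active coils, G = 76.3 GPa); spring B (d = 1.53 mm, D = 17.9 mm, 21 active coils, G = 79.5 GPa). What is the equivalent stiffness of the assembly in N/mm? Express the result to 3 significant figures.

k_A = Gd⁴/(8D³N_a) = (76.3×10³)(1.67⁴)/(8·9.9³·19) = 4.0238 N/mm
k_B = Gd⁴/(8D³N_a) = (79.5×10³)(1.53⁴)/(8·17.9³·21) = 0.45213 N/mm
Series: 1/k_eq = 1/4.0238 + 1/0.45213 = 2.4603; k_eq = 0.40646 N/mm

0.406 N/mm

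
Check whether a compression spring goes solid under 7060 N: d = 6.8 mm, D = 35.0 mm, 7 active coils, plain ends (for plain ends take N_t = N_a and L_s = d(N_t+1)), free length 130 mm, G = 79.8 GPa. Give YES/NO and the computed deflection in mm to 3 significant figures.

YES, δ = 99.3 mm

k = Gd⁴/(8D³N_a) = (79.8×10³)(6.8⁴)/(8·35.0³·7) = 71.063 N/mm
N_t = 7; L_s = 6.8·8 = 54.4 mm; δ_solid = L₀ − L_s = 130 − 54.4 = 75.6 mm
δ = F/k = 7060/71.063 = 99.348 mm
δ ≥ δ_solid → spring goes solid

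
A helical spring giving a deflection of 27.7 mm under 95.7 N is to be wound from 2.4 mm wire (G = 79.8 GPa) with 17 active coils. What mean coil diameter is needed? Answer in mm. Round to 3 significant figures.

17.8 mm

Required rate k = F/δ = 95.7/27.7 = 3.4549 N/mm
D = (Gd⁴/(8N_a·k))^(1/3) = (79.8×10³·2.4⁴/(8·17·3.4549))^(1/3)
  = (5634.78)^(1/3) = 17.7948 mm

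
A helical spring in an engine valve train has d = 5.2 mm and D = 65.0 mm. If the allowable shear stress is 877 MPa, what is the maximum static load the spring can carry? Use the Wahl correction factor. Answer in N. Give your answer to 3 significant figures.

669 N

C = D/d = 65.0/5.2 = 12.5000
K_W = (4C−1)/(4C−4) + 0.615/C = 49.000/46.000 + 0.0492 = 1.1144
τ_max = K·8FD/(πd³) → F_max = τ_allow·πd³/(8DK)
F_max = 877·π·5.2³/(8·65.0·1.1144) = 3.874e+05/579.5 = 668.51 N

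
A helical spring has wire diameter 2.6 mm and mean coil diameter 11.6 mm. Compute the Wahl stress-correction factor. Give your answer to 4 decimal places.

1.3545

C = D/d = 11.6/2.6 = 4.4615
K_W = (4C−1)/(4C−4) + 0.615/C = 16.846/13.846 + 0.1378 = 1.3545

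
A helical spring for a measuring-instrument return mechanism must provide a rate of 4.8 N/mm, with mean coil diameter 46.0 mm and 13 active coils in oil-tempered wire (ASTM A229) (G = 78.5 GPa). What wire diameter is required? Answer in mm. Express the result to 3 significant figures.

d = (8D³N_a·k / G)^(1/4) = (8·46.0³·13·4.8 / (78.5×10³))^0.25
  = (618.98)^0.25 = 4.9879 mm

4.99 mm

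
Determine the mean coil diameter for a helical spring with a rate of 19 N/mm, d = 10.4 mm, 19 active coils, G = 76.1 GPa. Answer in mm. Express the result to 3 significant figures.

D = (Gd⁴/(8N_a·k))^(1/3) = (76.1×10³·10.4⁴/(8·19·19))^(1/3)
  = (308263)^(1/3) = 67.5523 mm

67.6 mm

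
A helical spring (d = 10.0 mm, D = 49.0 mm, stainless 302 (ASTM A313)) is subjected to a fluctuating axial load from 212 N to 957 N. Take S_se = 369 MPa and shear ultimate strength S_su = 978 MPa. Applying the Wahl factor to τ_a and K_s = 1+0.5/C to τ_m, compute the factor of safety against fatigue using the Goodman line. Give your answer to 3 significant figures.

4.03

C = D/d = 49.0/10.0 = 4.9000; K_W = (4C−1)/(4C−4)+0.615/C = 1.3178; K_s = 1+0.5/C = 1.1020
F_a = (F_max−F_min)/2 = 372.5 N; F_m = (F_max+F_min)/2 = 584.5 N
τ_a = K_W·8F_aD/(πd³) = 1.3178 × 46.48 = 61.252 MPa
τ_m = K_s·8F_mD/(πd³) = 1.1020 × 72.932 = 80.375 MPa
Goodman: 1/n_f = τ_a/S_se + τ_m/S_su = 61.252/369 + 80.375/978 = 0.16599 + 0.08218 = 0.24818
n_f = 1/0.24818 = 4.029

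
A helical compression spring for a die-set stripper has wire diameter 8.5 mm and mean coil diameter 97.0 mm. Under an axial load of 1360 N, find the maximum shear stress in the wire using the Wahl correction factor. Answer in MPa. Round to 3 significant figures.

Spring index C = D/d = 97.0/8.5 = 11.4118
K_W = (4C−1)/(4C−4) + 0.615/C = 44.647/41.647 + 0.0539 = 1.1259
τ₀ = 8FD/(πd³) = 8·1360·97.0/(π·8.5³) = 1.05536e+06/1929.3 = 547.01 MPa
τ_max = K·τ₀ = 1.1259 × 547.01 = 615.89 MPa

616 MPa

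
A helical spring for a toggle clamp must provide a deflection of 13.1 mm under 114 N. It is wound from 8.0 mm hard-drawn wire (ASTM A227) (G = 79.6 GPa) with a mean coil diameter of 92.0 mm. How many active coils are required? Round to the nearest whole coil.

Required rate k = F/δ = 114/13.1 = 8.7023 N/mm
N_a = Gd⁴/(8D³k) = (79.6×10³ × 8.0⁴)/(8 × 92.0³ × 8.7023)
    = 3.26042e+08 / 5.4211e+07 = 6.014 → 6 coils

6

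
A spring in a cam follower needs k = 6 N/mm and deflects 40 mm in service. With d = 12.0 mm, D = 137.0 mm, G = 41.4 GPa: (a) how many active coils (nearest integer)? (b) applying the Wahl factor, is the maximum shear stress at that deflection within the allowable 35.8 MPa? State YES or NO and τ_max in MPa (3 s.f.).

N_a = Gd⁴/(8D³k) = (41.4×10³)(12.0⁴)/(8·137.0³·6) = 6.955 → N_a = 7
Actual rate k = Gd⁴/(8D³·7) = 5.9618 N/mm
Working load F = kδ = 5.9618·40 = 238.47 N
C = 137.0/12.0 = 11.4167; K_W = (4C−1)/(4C−4)+0.615/C = 1.1259
τ_max = K_W·8FD/(πd³) = 1.1259·48.145 = 54.205 MPa
τ_max > 35.8 MPa → exceeds allowable

(a) 7 coils; (b) NO, τ_max = 54.2 MPa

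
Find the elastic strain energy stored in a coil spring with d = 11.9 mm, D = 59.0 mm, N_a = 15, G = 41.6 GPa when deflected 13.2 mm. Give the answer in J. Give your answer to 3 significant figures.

k = Gd⁴/(8D³N_a) = (41.6×10³)(11.9⁴)/(8·59.0³·15) = 33.849 N/mm
U = ½kδ² = 0.5 × 33.849 × 13.2² = 2948.9 N·mm = 2.9489 J

2.95 J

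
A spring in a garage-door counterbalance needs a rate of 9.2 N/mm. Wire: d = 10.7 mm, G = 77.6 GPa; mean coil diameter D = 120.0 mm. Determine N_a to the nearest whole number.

N_a = Gd⁴/(8D³k) = (77.6×10³ × 10.7⁴)/(8 × 120.0³ × 9.2)
    = 1.01718e+09 / 1.27181e+08 = 7.998 → 8 coils

8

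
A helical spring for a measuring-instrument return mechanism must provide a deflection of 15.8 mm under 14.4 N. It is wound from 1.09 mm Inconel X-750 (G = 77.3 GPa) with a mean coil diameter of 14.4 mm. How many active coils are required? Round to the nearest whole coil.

Required rate k = F/δ = 14.4/15.8 = 0.91139 N/mm
N_a = Gd⁴/(8D³k) = (77.3×10³ × 1.09⁴)/(8 × 14.4³ × 0.91139)
    = 109115 / 21771.2 = 5.012 → 5 coils

5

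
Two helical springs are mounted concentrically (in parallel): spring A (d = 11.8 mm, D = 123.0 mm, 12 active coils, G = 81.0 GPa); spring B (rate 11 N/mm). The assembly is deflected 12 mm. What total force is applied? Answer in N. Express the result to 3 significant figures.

237 N

k_A = Gd⁴/(8D³N_a) = (81.0×10³)(11.8⁴)/(8·123.0³·12) = 8.7908 N/mm
Parallel: k_eq = 8.7908 + 11 = 19.791 N/mm
F = k_eq·δ = 19.791·12 = 237.49 N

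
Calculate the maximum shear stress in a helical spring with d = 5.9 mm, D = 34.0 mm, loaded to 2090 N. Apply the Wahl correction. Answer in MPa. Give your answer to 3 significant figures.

Spring index C = D/d = 34.0/5.9 = 5.7627
K_W = (4C−1)/(4C−4) + 0.615/C = 22.051/19.051 + 0.1067 = 1.2642
τ₀ = 8FD/(πd³) = 8·2090·34.0/(π·5.9³) = 568480/645.22 = 881.07 MPa
τ_max = K·τ₀ = 1.2642 × 881.07 = 1113.8 MPa

1110 MPa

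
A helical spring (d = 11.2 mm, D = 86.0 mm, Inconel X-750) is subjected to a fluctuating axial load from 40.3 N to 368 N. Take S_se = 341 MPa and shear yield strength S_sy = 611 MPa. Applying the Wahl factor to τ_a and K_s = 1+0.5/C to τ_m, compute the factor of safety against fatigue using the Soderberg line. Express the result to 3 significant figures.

C = D/d = 86.0/11.2 = 7.6786; K_W = (4C−1)/(4C−4)+0.615/C = 1.1924; K_s = 1+0.5/C = 1.0651
F_a = (F_max−F_min)/2 = 163.85 N; F_m = (F_max+F_min)/2 = 204.15 N
τ_a = K_W·8F_aD/(πd³) = 1.1924 × 25.541 = 30.454 MPa
τ_m = K_s·8F_mD/(πd³) = 1.0651 × 31.822 = 33.895 MPa
Soderberg: 1/n_f = τ_a/S_se + τ_m/S_sy = 30.454/341 + 33.895/611 = 0.08931 + 0.05547 = 0.14478
n_f = 1/0.14478 = 6.907

6.91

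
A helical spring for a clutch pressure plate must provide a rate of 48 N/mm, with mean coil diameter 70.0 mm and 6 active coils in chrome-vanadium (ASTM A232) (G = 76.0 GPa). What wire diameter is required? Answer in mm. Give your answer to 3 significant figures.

10.1 mm

d = (8D³N_a·k / G)^(1/4) = (8·70.0³·6·48 / (76.0×10³))^0.25
  = (10398)^0.25 = 10.0981 mm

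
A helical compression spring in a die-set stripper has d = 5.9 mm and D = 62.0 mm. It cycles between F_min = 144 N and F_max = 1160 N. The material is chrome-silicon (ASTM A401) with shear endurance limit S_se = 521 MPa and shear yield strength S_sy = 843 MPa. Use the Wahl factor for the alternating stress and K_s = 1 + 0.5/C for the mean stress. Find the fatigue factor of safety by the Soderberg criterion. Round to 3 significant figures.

0.678

C = D/d = 62.0/5.9 = 10.5085; K_W = (4C−1)/(4C−4)+0.615/C = 1.1374; K_s = 1+0.5/C = 1.0476
F_a = (F_max−F_min)/2 = 508 N; F_m = (F_max+F_min)/2 = 652 N
τ_a = K_W·8F_aD/(πd³) = 1.1374 × 390.52 = 444.17 MPa
τ_m = K_s·8F_mD/(πd³) = 1.0476 × 501.21 = 525.06 MPa
Soderberg: 1/n_f = τ_a/S_se + τ_m/S_sy = 444.17/521 + 525.06/843 = 0.85254 + 0.62285 = 1.4754
n_f = 1/1.4754 = 0.6778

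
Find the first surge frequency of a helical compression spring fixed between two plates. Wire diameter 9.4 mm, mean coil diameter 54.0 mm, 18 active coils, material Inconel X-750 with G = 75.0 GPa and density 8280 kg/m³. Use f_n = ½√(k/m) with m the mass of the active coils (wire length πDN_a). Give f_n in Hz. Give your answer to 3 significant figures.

k = Gd⁴/(8D³N_a) = (75.0×10³)(9.4⁴)/(8·54.0³·18) = 25.824 N/mm = 25824 N/m
Wire length L = πDN_a = π·54.0·18 = 3053.6 mm
m = ρ·(πd²/4)·L = 8280 × 69.398×10⁻⁶ m² × 3.0536 m = 1.7547 kg
f_n = ½√(k/m) = 0.5·√(25824/1.7547) = 0.5·√(14718) = 60.658 Hz

60.7 Hz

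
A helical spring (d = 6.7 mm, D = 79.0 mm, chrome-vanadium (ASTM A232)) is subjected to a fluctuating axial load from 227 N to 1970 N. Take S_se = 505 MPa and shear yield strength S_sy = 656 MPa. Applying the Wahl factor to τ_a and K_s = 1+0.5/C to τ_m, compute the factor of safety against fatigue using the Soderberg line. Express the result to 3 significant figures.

0.406

C = D/d = 79.0/6.7 = 11.7910; K_W = (4C−1)/(4C−4)+0.615/C = 1.1217; K_s = 1+0.5/C = 1.0424
F_a = (F_max−F_min)/2 = 871.5 N; F_m = (F_max+F_min)/2 = 1098.5 N
τ_a = K_W·8F_aD/(πd³) = 1.1217 × 582.92 = 653.84 MPa
τ_m = K_s·8F_mD/(πd³) = 1.0424 × 734.76 = 765.91 MPa
Soderberg: 1/n_f = τ_a/S_se + τ_m/S_sy = 653.84/505 + 765.91/656 = 1.29473 + 1.16755 = 2.4623
n_f = 1/2.4623 = 0.4061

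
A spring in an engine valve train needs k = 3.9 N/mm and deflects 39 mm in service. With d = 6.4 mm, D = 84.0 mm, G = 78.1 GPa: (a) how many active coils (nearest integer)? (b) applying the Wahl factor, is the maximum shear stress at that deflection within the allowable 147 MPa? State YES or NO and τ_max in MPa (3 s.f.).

N_a = Gd⁴/(8D³k) = (78.1×10³)(6.4⁴)/(8·84.0³·3.9) = 7.086 → N_a = 7
Actual rate k = Gd⁴/(8D³·7) = 3.9477 N/mm
Working load F = kδ = 3.9477·39 = 153.96 N
C = 84.0/6.4 = 13.1250; K_W = (4C−1)/(4C−4)+0.615/C = 1.1087
τ_max = K_W·8FD/(πd³) = 1.1087·125.63 = 139.29 MPa
τ_max ≤ 147 MPa → acceptable

(a) 7 coils; (b) YES, τ_max = 139 MPa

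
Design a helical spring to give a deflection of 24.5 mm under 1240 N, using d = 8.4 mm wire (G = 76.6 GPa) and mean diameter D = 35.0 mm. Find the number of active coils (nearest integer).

22

Required rate k = F/δ = 1240/24.5 = 50.612 N/mm
N_a = Gd⁴/(8D³k) = (76.6×10³ × 8.4⁴)/(8 × 35.0³ × 50.612)
    = 3.81369e+08 / 1.736e+07 = 21.97 → 22 coils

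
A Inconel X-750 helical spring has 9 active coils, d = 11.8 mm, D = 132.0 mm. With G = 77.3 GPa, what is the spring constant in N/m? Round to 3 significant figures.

9050 N/m

k = Gd⁴/(8D³N_a) = (77.3×10³ × 11.8⁴) / (8 × 132.0³ × 9)
  = 1.49868e+09 / 1.65598e+08 = 9.0501 N/mm = 9050.1 N/m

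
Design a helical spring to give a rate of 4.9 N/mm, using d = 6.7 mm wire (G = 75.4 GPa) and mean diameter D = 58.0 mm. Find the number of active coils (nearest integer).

20

N_a = Gd⁴/(8D³k) = (75.4×10³ × 6.7⁴)/(8 × 58.0³ × 4.9)
    = 1.51939e+08 / 7.64839e+06 = 19.87 → 20 coils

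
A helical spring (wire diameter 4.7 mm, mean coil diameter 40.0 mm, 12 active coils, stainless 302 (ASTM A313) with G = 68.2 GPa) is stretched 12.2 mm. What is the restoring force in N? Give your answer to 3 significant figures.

k = Gd⁴/(8D³N_a) = (68.2×10³)(4.7⁴)/(8·40.0³·12) = 5.4166 N/mm
F = k·δ = 5.4166 × 12.2 = 66.082 N

66.1 N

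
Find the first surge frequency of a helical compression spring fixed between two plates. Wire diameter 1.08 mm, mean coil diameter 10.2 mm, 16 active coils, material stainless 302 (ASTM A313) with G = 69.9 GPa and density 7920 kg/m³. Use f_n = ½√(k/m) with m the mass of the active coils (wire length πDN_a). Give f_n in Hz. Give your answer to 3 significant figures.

217 Hz

k = Gd⁴/(8D³N_a) = (69.9×10³)(1.08⁴)/(8·10.2³·16) = 0.7001 N/mm = 700.1 N/m
Wire length L = πDN_a = π·10.2·16 = 512.71 mm
m = ρ·(πd²/4)·L = 7920 × 0.91609×10⁻⁶ m² × 0.51271 m = 0.0037199 kg
f_n = ½√(k/m) = 0.5·√(700.1/0.0037199) = 0.5·√(1.882e+05) = 216.91 Hz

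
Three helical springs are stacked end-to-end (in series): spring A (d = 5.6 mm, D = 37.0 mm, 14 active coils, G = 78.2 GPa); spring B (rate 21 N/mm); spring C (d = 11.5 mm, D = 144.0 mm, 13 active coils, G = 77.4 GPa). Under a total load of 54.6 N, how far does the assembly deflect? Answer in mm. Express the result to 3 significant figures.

19.2 mm

k_A = Gd⁴/(8D³N_a) = (78.2×10³)(5.6⁴)/(8·37.0³·14) = 13.556 N/mm
k_C = Gd⁴/(8D³N_a) = (77.4×10³)(11.5⁴)/(8·144.0³·13) = 4.3592 N/mm
Series: 1/k_eq = 1/13.556 + 1/21 + 1/4.3592 = 0.35078; k_eq = 2.8508 N/mm
δ = F/k_eq = 54.6/2.8508 = 19.153 mm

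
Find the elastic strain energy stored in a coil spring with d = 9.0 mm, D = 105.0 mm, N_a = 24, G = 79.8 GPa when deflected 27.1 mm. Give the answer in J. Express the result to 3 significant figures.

k = Gd⁴/(8D³N_a) = (79.8×10³)(9.0⁴)/(8·105.0³·24) = 2.3556 N/mm
U = ½kδ² = 0.5 × 2.3556 × 27.1² = 864.99 N·mm = 0.86499 J

0.865 J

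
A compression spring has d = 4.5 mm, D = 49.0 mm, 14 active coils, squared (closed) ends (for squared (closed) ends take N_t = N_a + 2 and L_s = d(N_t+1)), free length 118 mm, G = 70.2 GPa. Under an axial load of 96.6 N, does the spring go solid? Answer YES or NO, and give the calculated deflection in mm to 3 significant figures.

YES, δ = 44.2 mm

k = Gd⁴/(8D³N_a) = (70.2×10³)(4.5⁴)/(8·49.0³·14) = 2.1846 N/mm
N_t = 16; L_s = 4.5·17 = 76.5 mm; δ_solid = L₀ − L_s = 118 − 76.5 = 41.5 mm
δ = F/k = 96.6/2.1846 = 44.218 mm
δ ≥ δ_solid → spring goes solid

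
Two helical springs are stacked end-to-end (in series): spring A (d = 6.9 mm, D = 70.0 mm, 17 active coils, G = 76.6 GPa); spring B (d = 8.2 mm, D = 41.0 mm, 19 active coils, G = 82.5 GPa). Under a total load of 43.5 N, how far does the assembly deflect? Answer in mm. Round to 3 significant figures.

12.9 mm

k_A = Gd⁴/(8D³N_a) = (76.6×10³)(6.9⁴)/(8·70.0³·17) = 3.7221 N/mm
k_B = Gd⁴/(8D³N_a) = (82.5×10³)(8.2⁴)/(8·41.0³·19) = 35.605 N/mm
Series: 1/k_eq = 1/3.7221 + 1/35.605 = 0.29675; k_eq = 3.3699 N/mm
δ = F/k_eq = 43.5/3.3699 = 12.909 mm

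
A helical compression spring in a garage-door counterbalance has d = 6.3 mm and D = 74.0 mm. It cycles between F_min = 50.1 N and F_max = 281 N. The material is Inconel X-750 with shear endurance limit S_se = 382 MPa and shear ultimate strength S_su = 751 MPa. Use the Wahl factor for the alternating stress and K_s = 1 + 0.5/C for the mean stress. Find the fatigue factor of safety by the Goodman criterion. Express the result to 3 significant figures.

2.33

C = D/d = 74.0/6.3 = 11.7460; K_W = (4C−1)/(4C−4)+0.615/C = 1.1222; K_s = 1+0.5/C = 1.0426
F_a = (F_max−F_min)/2 = 115.45 N; F_m = (F_max+F_min)/2 = 165.55 N
τ_a = K_W·8F_aD/(πd³) = 1.1222 × 87.005 = 97.633 MPa
τ_m = K_s·8F_mD/(πd³) = 1.0426 × 124.76 = 130.07 MPa
Goodman: 1/n_f = τ_a/S_se + τ_m/S_su = 97.633/382 + 130.07/751 = 0.25558 + 0.17320 = 0.42878
n_f = 1/0.42878 = 2.332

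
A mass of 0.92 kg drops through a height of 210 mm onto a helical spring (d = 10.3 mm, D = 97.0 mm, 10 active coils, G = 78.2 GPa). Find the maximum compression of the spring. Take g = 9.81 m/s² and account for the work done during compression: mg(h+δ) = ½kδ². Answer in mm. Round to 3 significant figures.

k = Gd⁴/(8D³N_a) = (78.2×10³)(10.3⁴)/(8·97.0³·10) = 12.055 N/mm
W = mg = 0.92 × 9.81 = 9.0252 N
½kδ² − Wδ − Wh = 0 → δ = (W + √(W² + 2kWh))/k
δ = (9.0252 + √(81.454 + 45693.7))/12.055 = (9.0252 + 213.95)/12.055 = 18.497 mm

18.5 mm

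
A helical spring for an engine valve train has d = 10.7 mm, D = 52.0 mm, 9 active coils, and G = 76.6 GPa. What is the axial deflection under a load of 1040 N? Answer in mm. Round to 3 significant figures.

k = Gd⁴/(8D³N_a) = (76.6×10³)(10.7⁴)/(8·52.0³·9) = 99.179 N/mm
δ = F/k = 1040 / 99.179 = 10.486 mm

10.5 mm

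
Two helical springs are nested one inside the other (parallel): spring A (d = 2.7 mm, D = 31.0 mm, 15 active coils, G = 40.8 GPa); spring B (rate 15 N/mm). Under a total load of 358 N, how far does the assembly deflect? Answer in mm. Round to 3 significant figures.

k_A = Gd⁴/(8D³N_a) = (40.8×10³)(2.7⁴)/(8·31.0³·15) = 0.60653 N/mm
Parallel: k_eq = 0.60653 + 15 = 15.607 N/mm
δ = F/k_eq = 358/15.607 = 22.939 mm

22.9 mm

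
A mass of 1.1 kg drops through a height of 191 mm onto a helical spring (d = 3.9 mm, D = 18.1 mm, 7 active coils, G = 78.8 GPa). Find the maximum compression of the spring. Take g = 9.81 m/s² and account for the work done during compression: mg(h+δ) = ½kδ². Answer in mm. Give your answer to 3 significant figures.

8.86 mm

k = Gd⁴/(8D³N_a) = (78.8×10³)(3.9⁴)/(8·18.1³·7) = 54.899 N/mm
W = mg = 1.1 × 9.81 = 10.791 N
½kδ² − Wδ − Wh = 0 → δ = (W + √(W² + 2kWh))/k
δ = (10.791 + √(116.45 + 226301))/54.899 = (10.791 + 475.83)/54.899 = 8.8641 mm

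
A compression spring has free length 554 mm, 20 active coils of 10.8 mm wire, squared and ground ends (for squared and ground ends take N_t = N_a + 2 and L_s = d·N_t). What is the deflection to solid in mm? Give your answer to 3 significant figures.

316 mm

N_t = 22; L_s = 10.8·22 = 237.6 mm
δ_solid = L₀ − L_s = 554 − 237.6 = 316.4 mm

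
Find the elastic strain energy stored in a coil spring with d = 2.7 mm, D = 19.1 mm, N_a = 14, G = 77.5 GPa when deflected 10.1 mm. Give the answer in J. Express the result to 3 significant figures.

0.269 J

k = Gd⁴/(8D³N_a) = (77.5×10³)(2.7⁴)/(8·19.1³·14) = 5.2776 N/mm
U = ½kδ² = 0.5 × 5.2776 × 10.1² = 269.19 N·mm = 0.26919 J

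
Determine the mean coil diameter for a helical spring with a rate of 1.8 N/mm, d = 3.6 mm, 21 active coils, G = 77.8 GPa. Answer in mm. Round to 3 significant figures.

D = (Gd⁴/(8N_a·k))^(1/3) = (77.8×10³·3.6⁴/(8·21·1.8))^(1/3)
  = (43212.3)^(1/3) = 35.0916 mm

35.1 mm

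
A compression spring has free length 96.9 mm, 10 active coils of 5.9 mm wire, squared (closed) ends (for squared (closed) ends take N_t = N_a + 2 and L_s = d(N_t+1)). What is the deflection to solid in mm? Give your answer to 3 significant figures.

20.2 mm

N_t = 12; L_s = 5.9·13 = 76.7 mm
δ_solid = L₀ − L_s = 96.9 − 76.7 = 20.2 mm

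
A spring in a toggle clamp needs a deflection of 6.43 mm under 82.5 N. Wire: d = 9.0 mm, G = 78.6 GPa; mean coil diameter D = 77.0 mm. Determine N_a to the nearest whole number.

11

Required rate k = F/δ = 82.5/6.43 = 12.83 N/mm
N_a = Gd⁴/(8D³k) = (78.6×10³ × 9.0⁴)/(8 × 77.0³ × 12.83)
    = 5.15695e+08 / 4.68603e+07 = 11 → 11 coils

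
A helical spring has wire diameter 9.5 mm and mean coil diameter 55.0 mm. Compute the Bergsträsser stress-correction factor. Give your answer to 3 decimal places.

C = D/d = 55.0/9.5 = 5.7895
K_B = (4C+2)/(4C−3) = 25.158/20.158 = 1.2480

1.248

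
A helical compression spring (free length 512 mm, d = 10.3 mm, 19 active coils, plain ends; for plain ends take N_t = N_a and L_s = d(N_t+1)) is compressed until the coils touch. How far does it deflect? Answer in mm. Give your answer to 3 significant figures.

N_t = 19; L_s = 10.3·20 = 206 mm
δ_solid = L₀ − L_s = 512 − 206 = 306 mm

306 mm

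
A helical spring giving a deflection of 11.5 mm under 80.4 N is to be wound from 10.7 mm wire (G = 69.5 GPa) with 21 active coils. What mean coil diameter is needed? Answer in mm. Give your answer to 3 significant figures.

Required rate k = F/δ = 80.4/11.5 = 6.9913 N/mm
D = (Gd⁴/(8N_a·k))^(1/3) = (69.5×10³·10.7⁴/(8·21·6.9913))^(1/3)
  = (775626)^(1/3) = 91.8793 mm

91.9 mm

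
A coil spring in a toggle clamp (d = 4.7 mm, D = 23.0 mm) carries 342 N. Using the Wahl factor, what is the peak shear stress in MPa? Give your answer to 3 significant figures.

Spring index C = D/d = 23.0/4.7 = 4.8936
K_W = (4C−1)/(4C−4) + 0.615/C = 18.574/15.574 + 0.1257 = 1.3183
τ₀ = 8FD/(πd³) = 8·342·23.0/(π·4.7³) = 62928/326.17 = 192.93 MPa
τ_max = K·τ₀ = 1.3183 × 192.93 = 254.34 MPa

254 MPa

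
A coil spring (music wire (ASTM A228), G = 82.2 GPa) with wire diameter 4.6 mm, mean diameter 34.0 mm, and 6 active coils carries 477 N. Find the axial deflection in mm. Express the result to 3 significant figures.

k = Gd⁴/(8D³N_a) = (82.2×10³)(4.6⁴)/(8·34.0³·6) = 19.509 N/mm
δ = F/k = 477 / 19.509 = 24.451 mm

24.5 mm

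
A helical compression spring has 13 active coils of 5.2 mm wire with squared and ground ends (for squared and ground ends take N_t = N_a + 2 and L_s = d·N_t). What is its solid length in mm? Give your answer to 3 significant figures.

78.0 mm

squared and ground ends: N_t = N_a + 2 = 13 + 2 = 15
L_s = d·N_t = 5.2 × 15 = 78 mm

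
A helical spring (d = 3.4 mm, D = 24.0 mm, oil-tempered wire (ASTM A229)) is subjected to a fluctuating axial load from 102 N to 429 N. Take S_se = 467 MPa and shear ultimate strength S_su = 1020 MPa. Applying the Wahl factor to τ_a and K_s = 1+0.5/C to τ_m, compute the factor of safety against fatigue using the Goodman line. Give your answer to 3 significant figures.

C = D/d = 24.0/3.4 = 7.0588; K_W = (4C−1)/(4C−4)+0.615/C = 1.2109; K_s = 1+0.5/C = 1.0708
F_a = (F_max−F_min)/2 = 163.5 N; F_m = (F_max+F_min)/2 = 265.5 N
τ_a = K_W·8F_aD/(πd³) = 1.2109 × 254.23 = 307.85 MPa
τ_m = K_s·8F_mD/(πd³) = 1.0708 × 412.84 = 442.08 MPa
Goodman: 1/n_f = τ_a/S_se + τ_m/S_su = 307.85/467 + 442.08/1020 = 0.65922 + 0.43341 = 1.0926
n_f = 1/1.0926 = 0.9152

0.915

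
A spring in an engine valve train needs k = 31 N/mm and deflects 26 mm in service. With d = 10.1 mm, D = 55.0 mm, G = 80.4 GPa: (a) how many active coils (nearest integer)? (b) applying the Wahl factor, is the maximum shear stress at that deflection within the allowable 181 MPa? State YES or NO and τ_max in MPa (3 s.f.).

N_a = Gd⁴/(8D³k) = (80.4×10³)(10.1⁴)/(8·55.0³·31) = 20.28 → N_a = 20
Actual rate k = Gd⁴/(8D³·20) = 31.429 N/mm
Working load F = kδ = 31.429·26 = 817.16 N
C = 55.0/10.1 = 5.4455; K_W = (4C−1)/(4C−4)+0.615/C = 1.2816
τ_max = K_W·8FD/(πd³) = 1.2816·111.08 = 142.37 MPa
τ_max ≤ 181 MPa → acceptable

(a) 20 coils; (b) YES, τ_max = 142 MPa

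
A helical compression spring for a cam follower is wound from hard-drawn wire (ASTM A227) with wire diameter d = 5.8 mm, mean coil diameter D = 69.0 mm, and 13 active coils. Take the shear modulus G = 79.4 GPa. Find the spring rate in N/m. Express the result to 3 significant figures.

2630 N/m

k = Gd⁴/(8D³N_a) = (79.4×10³ × 5.8⁴) / (8 × 69.0³ × 13)
  = 8.9853e+07 / 3.41649e+07 = 2.63 N/mm = 2630 N/m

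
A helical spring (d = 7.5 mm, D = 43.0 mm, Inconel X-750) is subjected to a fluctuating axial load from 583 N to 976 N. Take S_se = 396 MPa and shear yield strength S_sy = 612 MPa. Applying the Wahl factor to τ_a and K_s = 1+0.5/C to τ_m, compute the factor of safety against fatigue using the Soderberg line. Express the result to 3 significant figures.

C = D/d = 43.0/7.5 = 5.7333; K_W = (4C−1)/(4C−4)+0.615/C = 1.2657; K_s = 1+0.5/C = 1.0872
F_a = (F_max−F_min)/2 = 196.5 N; F_m = (F_max+F_min)/2 = 779.5 N
τ_a = K_W·8F_aD/(πd³) = 1.2657 × 51.002 = 64.554 MPa
τ_m = K_s·8F_mD/(πd³) = 1.0872 × 202.32 = 219.97 MPa
Soderberg: 1/n_f = τ_a/S_se + τ_m/S_sy = 64.554/396 + 219.97/612 = 0.16302 + 0.35942 = 0.52244
n_f = 1/0.52244 = 1.914

1.91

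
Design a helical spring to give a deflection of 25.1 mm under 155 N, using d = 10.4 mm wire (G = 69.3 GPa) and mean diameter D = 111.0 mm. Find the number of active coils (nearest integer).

12

Required rate k = F/δ = 155/25.1 = 6.1753 N/mm
N_a = Gd⁴/(8D³k) = (69.3×10³ × 10.4⁴)/(8 × 111.0³ × 6.1753)
    = 8.10712e+08 / 6.75642e+07 = 12 → 12 coils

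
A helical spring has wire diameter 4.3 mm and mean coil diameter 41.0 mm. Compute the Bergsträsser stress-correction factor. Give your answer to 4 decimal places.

1.1423

C = D/d = 41.0/4.3 = 9.5349
K_B = (4C+2)/(4C−3) = 40.140/35.140 = 1.1423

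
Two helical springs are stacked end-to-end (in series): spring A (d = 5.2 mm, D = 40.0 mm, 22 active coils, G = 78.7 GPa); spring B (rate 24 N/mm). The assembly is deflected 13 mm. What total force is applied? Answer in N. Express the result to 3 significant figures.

54.8 N

k_A = Gd⁴/(8D³N_a) = (78.7×10³)(5.2⁴)/(8·40.0³·22) = 5.1085 N/mm
Series: 1/k_eq = 1/5.1085 + 1/24 = 0.23742; k_eq = 4.212 N/mm
F = k_eq·δ = 4.212·13 = 54.756 N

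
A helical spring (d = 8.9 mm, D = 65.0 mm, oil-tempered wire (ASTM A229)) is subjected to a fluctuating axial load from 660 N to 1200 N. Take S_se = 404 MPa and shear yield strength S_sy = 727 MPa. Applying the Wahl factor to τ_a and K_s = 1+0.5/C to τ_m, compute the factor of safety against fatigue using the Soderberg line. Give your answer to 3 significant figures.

1.96

C = D/d = 65.0/8.9 = 7.3034; K_W = (4C−1)/(4C−4)+0.615/C = 1.2032; K_s = 1+0.5/C = 1.0685
F_a = (F_max−F_min)/2 = 270 N; F_m = (F_max+F_min)/2 = 930 N
τ_a = K_W·8F_aD/(πd³) = 1.2032 × 63.394 = 76.275 MPa
τ_m = K_s·8F_mD/(πd³) = 1.0685 × 218.36 = 233.31 MPa
Soderberg: 1/n_f = τ_a/S_se + τ_m/S_sy = 76.275/404 + 233.31/727 = 0.18880 + 0.32092 = 0.50972
n_f = 1/0.50972 = 1.962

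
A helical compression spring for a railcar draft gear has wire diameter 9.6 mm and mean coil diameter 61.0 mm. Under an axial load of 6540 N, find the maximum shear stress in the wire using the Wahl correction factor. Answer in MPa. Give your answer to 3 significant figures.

Spring index C = D/d = 61.0/9.6 = 6.3542
K_W = (4C−1)/(4C−4) + 0.615/C = 24.417/21.417 + 0.0968 = 1.2369
τ₀ = 8FD/(πd³) = 8·6540·61.0/(π·9.6³) = 3.19152e+06/2779.5 = 1148.2 MPa
τ_max = K·τ₀ = 1.2369 × 1148.2 = 1420.2 MPa

1420 MPa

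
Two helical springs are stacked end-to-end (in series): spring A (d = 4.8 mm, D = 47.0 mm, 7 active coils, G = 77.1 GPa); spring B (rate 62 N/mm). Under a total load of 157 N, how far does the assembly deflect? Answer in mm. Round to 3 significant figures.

k_A = Gd⁴/(8D³N_a) = (77.1×10³)(4.8⁴)/(8·47.0³·7) = 7.0394 N/mm
Series: 1/k_eq = 1/7.0394 + 1/62 = 0.15819; k_eq = 6.3217 N/mm
δ = F/k_eq = 157/6.3217 = 24.835 mm

24.8 mm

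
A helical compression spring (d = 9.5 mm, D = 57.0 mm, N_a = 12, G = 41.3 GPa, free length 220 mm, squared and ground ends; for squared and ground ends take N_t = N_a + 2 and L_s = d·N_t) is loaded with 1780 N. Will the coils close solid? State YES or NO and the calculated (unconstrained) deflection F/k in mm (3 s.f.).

YES, δ = 94.1 mm

k = Gd⁴/(8D³N_a) = (41.3×10³)(9.5⁴)/(8·57.0³·12) = 18.921 N/mm
N_t = 14; L_s = 9.5·14 = 133 mm; δ_solid = L₀ − L_s = 220 − 133 = 87 mm
δ = F/k = 1780/18.921 = 94.074 mm
δ ≥ δ_solid → spring goes solid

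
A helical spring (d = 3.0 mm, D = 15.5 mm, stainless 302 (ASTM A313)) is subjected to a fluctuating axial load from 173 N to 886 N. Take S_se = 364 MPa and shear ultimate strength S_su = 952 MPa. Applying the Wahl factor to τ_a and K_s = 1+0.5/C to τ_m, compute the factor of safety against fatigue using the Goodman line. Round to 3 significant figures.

0.363

C = D/d = 15.5/3.0 = 5.1667; K_W = (4C−1)/(4C−4)+0.615/C = 1.2990; K_s = 1+0.5/C = 1.0968
F_a = (F_max−F_min)/2 = 356.5 N; F_m = (F_max+F_min)/2 = 529.5 N
τ_a = K_W·8F_aD/(πd³) = 1.2990 × 521.16 = 677 MPa
τ_m = K_s·8F_mD/(πd³) = 1.0968 × 774.06 = 848.97 MPa
Goodman: 1/n_f = τ_a/S_se + τ_m/S_su = 677/364 + 848.97/952 = 1.85989 + 0.89177 = 2.7517
n_f = 1/2.7517 = 0.3634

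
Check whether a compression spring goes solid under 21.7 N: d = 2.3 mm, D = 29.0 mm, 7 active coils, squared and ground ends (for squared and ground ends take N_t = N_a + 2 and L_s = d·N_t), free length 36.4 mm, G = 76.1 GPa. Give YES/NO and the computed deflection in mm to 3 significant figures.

NO, δ = 13.9 mm

k = Gd⁴/(8D³N_a) = (76.1×10³)(2.3⁴)/(8·29.0³·7) = 1.5592 N/mm
N_t = 9; L_s = 2.3·9 = 20.7 mm; δ_solid = L₀ − L_s = 36.4 − 20.7 = 15.7 mm
δ = F/k = 21.7/1.5592 = 13.917 mm
δ < δ_solid → spring does not go solid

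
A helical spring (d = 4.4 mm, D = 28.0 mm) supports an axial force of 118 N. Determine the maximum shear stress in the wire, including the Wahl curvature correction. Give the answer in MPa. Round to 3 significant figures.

Spring index C = D/d = 28.0/4.4 = 6.3636
K_W = (4C−1)/(4C−4) + 0.615/C = 24.455/21.455 + 0.0966 = 1.2365
τ₀ = 8FD/(πd³) = 8·118·28.0/(π·4.4³) = 26432/267.61 = 98.769 MPa
τ_max = K·τ₀ = 1.2365 × 98.769 = 122.13 MPa

122 MPa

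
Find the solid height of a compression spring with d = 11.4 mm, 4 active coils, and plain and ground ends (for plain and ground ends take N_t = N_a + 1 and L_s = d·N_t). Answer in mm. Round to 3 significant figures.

plain and ground ends: N_t = N_a + 1 = 4 + 1 = 5
L_s = d·N_t = 11.4 × 5 = 57 mm

57.0 mm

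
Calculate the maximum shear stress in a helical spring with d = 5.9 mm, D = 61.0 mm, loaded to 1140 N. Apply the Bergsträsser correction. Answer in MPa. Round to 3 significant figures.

Spring index C = D/d = 61.0/5.9 = 10.3390
K_B = (4C+2)/(4C−3) = 43.356/38.356 = 1.1304
τ₀ = 8FD/(πd³) = 8·1140·61.0/(π·5.9³) = 556320/645.22 = 862.22 MPa
τ_max = K·τ₀ = 1.1304 × 862.22 = 974.62 MPa

975 MPa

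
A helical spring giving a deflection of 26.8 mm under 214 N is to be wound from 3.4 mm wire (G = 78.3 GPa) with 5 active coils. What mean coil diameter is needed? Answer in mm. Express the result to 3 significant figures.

Required rate k = F/δ = 214/26.8 = 7.9851 N/mm
D = (Gd⁴/(8N_a·k))^(1/3) = (78.3×10³·3.4⁴/(8·5·7.9851))^(1/3)
  = (32759.6)^(1/3) = 31.9973 mm

32.0 mm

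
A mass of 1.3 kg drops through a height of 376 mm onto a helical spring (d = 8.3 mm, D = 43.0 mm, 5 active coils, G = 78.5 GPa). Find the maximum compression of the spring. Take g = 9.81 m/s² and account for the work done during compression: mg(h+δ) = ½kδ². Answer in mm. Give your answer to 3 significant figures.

9.16 mm

k = Gd⁴/(8D³N_a) = (78.5×10³)(8.3⁴)/(8·43.0³·5) = 117.14 N/mm
W = mg = 1.3 × 9.81 = 12.753 N
½kδ² − Wδ − Wh = 0 → δ = (W + √(W² + 2kWh))/k
δ = (12.753 + √(162.64 + 1.12343e+06))/117.14 = (12.753 + 1060)/117.14 = 9.1576 mm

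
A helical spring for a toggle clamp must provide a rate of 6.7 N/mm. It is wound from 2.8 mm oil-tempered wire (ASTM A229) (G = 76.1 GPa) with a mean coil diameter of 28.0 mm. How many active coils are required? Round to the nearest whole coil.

N_a = Gd⁴/(8D³k) = (76.1×10³ × 2.8⁴)/(8 × 28.0³ × 6.7)
    = 4.67753e+06 / 1.17663e+06 = 3.975 → 4 coils

4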